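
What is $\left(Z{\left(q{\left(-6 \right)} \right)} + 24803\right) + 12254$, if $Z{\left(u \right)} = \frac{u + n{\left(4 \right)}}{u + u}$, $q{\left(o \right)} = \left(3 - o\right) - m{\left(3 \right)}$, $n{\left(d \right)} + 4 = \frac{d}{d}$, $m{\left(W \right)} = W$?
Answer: $\frac{148229}{4} \approx 37057.0$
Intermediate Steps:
$n{\left(d \right)} = -3$ ($n{\left(d \right)} = -4 + \frac{d}{d} = -4 + 1 = -3$)
$q{\left(o \right)} = - o$ ($q{\left(o \right)} = \left(3 - o\right) - 3 = - o$)
$Z{\left(u \right)} = \frac{-3 + u}{2 u}$ ($Z{\left(u \right)} = \frac{u - 3}{u + u} = \frac{-3 + u}{2 u}$)
$\left(Z{\left(q{\left(-6 \right)} \right)} + 24803\right) + 12254 = \left(\frac{-3 - -6}{2 \left(\left(-1\right) \left(-6\right)\right)} + 24803\right) + 12254 = \left(\frac{-3 + 6}{2 \cdot 6} + 24803\right) + 12254 = \left(\frac{1}{2} \cdot \frac{1}{6} \cdot 3 + 24803\right) + 12254 = \left(\frac{1}{4} + 24803\right) + 12254 = \frac{99213}{4} + 12254 = \frac{148229}{4}$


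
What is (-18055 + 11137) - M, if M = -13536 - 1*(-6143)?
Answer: 475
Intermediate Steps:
M = -7393 (M = -13536 + 6143 = -7393)
(-18055 + 11137) - M = (-18055 + 11137) - 1*(-7393) = -6918 + 7393 = 475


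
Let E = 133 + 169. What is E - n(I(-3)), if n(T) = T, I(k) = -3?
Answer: 305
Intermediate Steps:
E = 302
E - n(I(-3)) = 302 - 1*(-3) = 302 + 3 = 305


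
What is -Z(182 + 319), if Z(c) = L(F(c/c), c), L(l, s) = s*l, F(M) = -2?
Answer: 1002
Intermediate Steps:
L(l, s) = l*s
Z(c) = -2*c
-Z(182 + 319) = -(-2)*(182 + 319) = -(-2)*501 = -1*(-1002) = 1002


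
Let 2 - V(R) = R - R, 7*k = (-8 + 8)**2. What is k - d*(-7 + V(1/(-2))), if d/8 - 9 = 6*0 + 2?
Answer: 440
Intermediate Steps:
d = 88 (d = 72 + 8*(6*0 + 2) = 72 + 8*(0 + 2) = 72 + 8*2 = 72 + 16 = 88)
k = 0 (k = (-8 + 8)**2/7 = (1/7)*0**2 = (1/7)*0 = 0)
V(R) = 2 (V(R) = 2 - (R - R) = 2 - 1*0 = 2 + 0 = 2)
k - d*(-7 + V(1/(-2))) = 0 - 88*(-7 + 2) = 0 - 88*(-5) = 0 - 1*(-440) = 0 + 440 = 440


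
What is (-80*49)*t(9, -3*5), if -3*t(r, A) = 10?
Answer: 39200/3 ≈ 13067.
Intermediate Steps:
t(r, A) = -10/3 (t(r, A) = -⅓*10 = -10/3)
(-80*49)*t(9, -3*5) = -80*49*(-10/3) = -3920*(-10/3) = 39200/3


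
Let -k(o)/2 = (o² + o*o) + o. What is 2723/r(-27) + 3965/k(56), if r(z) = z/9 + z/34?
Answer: -1172229277/1632624 ≈ -718.00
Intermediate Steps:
k(o) = -4*o² - 2*o (k(o) = -2*((o² + o*o) + o) = -2*((o² + o²) + o) = -2*(2*o² + o) = -2*(o + 2*o²) = -4*o² - 2*o)
r(z) = 43*z/306 (r(z) = z*(⅑) + z*(1/34) = z/9 + z/34 = 43*z/306)
2723/r(-27) + 3965/k(56) = 2723/(((43/306)*(-27))) + 3965/((-2*56*(1 + 2*56))) = 2723/(-129/34) + 3965/((-2*56*(1 + 112))) = 2723*(-34/129) + 3965/((-2*56*113)) = -92582/129 + 3965/(-12656) = -92582/129 + 3965*(-1/12656) = -92582/129 - 3965/12656 = -1172229277/1632624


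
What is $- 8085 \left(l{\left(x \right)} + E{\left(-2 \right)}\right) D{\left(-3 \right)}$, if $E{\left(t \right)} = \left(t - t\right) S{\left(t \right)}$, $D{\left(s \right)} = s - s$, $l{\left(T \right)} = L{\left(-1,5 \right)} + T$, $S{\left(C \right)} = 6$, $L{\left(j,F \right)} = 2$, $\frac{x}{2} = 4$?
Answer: $0$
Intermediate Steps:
$x = 8$ ($x = 2 \cdot 4 = 8$)
$l{\left(T \right)} = 2 + T$
$D{\left(s \right)} = 0$
$E{\left(t \right)} = 0$ ($E{\left(t \right)} = \left(t - t\right) 6 = 0 \cdot 6 = 0$)
$- 8085 \left(l{\left(x \right)} + E{\left(-2 \right)}\right) D{\left(-3 \right)} = - 8085 \left(\left(2 + 8\right) + 0\right) 0 = - 8085 \left(10 + 0\right) 0 = - 8085 \cdot 10 \cdot 0 = \left(-8085\right) 0 = 0$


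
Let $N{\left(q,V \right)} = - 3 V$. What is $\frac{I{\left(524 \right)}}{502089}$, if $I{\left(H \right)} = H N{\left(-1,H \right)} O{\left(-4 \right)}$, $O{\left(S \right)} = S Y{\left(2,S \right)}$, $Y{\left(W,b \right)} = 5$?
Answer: $\frac{5491520}{167363} \approx 32.812$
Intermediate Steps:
$O{\left(S \right)} = 5 S$ ($O{\left(S \right)} = S 5 = 5 S$)
$I{\left(H \right)} = 60 H^{2}$ ($I{\left(H \right)} = H \left(- 3 H\right) 5 \left(-4\right) = - 3 H^{2} \left(-20\right) = 60 H^{2}$)
$\frac{I{\left(524 \right)}}{502089} = \frac{60 \cdot 524^{2}}{502089} = 60 \cdot 274576 \cdot \frac{1}{502089} = 16474560 \cdot \frac{1}{502089} = \frac{5491520}{167363}$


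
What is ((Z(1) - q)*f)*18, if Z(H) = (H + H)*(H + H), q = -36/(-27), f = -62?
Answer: -2976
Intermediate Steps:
q = 4/3 (q = -36*(-1/27) = 4/3 ≈ 1.3333)
Z(H) = 4*H² (Z(H) = (2*H)*(2*H) = 4*H²)
((Z(1) - q)*f)*18 = ((4*1² - 1*4/3)*(-62))*18 = ((4*1 - 4/3)*(-62))*18 = ((4 - 4/3)*(-62))*18 = ((8/3)*(-62))*18 = -496/3*18 = -2976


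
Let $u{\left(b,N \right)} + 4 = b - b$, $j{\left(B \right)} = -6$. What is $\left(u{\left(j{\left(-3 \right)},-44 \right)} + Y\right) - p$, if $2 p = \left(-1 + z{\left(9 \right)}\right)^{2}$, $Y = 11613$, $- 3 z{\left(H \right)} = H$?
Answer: $11601$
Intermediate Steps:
$z{\left(H \right)} = - \frac{H}{3}$
$u{\left(b,N \right)} = -4$ ($u{\left(b,N \right)} = -4 + \left(b - b\right) = -4 + 0 = -4$)
$p = 8$ ($p = \frac{\left(-1 - 3\right)^{2}}{2} = \frac{\left(-4\right)^{2}}{2} = \frac{1}{2} \cdot 16 = 8$)
$\left(u{\left(j{\left(-3 \right)},-44 \right)} + Y\right) - p = \left(-4 + 11613\right) - 8 = 11609 - 8 = 11601$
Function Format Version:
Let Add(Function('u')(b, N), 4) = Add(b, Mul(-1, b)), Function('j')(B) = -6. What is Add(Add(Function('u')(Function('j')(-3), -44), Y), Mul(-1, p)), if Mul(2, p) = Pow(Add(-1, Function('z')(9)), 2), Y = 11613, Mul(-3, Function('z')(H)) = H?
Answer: 11601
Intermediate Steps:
Function('z')(H) = Mul(Rational(-1, 3), H)
Function('u')(b, N) = -4 (Function('u')(b, N) = Add(-4, Add(b, Mul(-1, b))) = Add(-4, 0) = -4)
p = 8 (p = Mul(Rational(1, 2), Pow(Add(-1, Mul(Rational(-1, 3), 9)), 2)) = Mul(Rational(1, 2), Pow(Add(-1, -3), 2)) = Mul(Rational(1, 2), Pow(-4, 2)) = Mul(Rational(1, 2), 16) = 8)
Add(Add(Function('u')(Function('j')(-3), -44), Y), Mul(-1, p)) = Add(Add(-4, 11613), Mul(-1, 8)) = Add(11609, -8) = 11601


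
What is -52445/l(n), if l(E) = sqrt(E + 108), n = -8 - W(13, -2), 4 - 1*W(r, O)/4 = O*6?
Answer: -52445/6 ≈ -8740.8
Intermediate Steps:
W(r, O) = 16 - 24*O (W(r, O) = 16 - 4*O*6 = 16 - 24*O)
n = -72 (n = -8 - (16 - 24*(-2)) = -8 - (16 + 48) = -8 - 1*64 = -8 - 64 = -72)
l(E) = sqrt(108 + E)
-52445/l(n) = -52445/sqrt(108 - 72) = -52445/(sqrt(36)) = -52445/6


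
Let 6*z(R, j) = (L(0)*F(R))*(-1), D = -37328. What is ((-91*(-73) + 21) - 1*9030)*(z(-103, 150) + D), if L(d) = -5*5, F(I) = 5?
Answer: 264806269/3 ≈ 8.8269e+7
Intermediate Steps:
L(d) = -25
z(R, j) = 125/6 (z(R, j) = (-25*5*(-1))/6 = (-125*(-1))/6 = (1/6)*125 = 125/6)
((-91*(-73) + 21) - 1*9030)*(z(-103, 150) + D) = ((-91*(-73) + 21) - 1*9030)*(125/6 - 37328) = ((6643 + 21) - 9030)*(-223843/6) = (6664 - 9030)*(-223843/6) = -2366*(-223843/6) = 264806269/3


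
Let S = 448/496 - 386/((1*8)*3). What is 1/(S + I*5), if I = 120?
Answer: 372/217553 ≈ 0.0017099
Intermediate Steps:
S = -5647/372 (S = 448*(1/496) - 386/(8*3) = 28/31 - 386/24 = 28/31 - 386*1/24 = 28/31 - 193/12 = -5647/372 ≈ -15.180)
1/(S + I*5) = 1/(-5647/372 + 120*5) = 1/(-5647/372 + 600) = 1/(217553/372) = 372/217553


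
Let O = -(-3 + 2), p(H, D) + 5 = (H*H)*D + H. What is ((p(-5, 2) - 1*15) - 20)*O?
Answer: 5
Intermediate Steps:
p(H, D) = -5 + H + D*H² (p(H, D) = -5 + ((H*H)*D + H) = -5 + (H²*D + H) = -5 + (D*H² + H) = -5 + (H + D*H²) = -5 + H + D*H²)
O = 1 (O = -1*(-1) = 1)
((p(-5, 2) - 1*15) - 20)*O = (((-5 - 5 + 2*(-5)²) - 1*15) - 20)*1 = (((-5 - 5 + 2*25) - 15) - 20)*1 = (((-5 - 5 + 50) - 15) - 20)*1 = ((40 - 15) - 20)*1 = (25 - 20)*1 = 5*1 = 5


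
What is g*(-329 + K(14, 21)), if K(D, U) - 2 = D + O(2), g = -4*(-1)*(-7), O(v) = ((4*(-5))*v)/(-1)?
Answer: 7644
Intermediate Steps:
O(v) = 20*v (O(v) = -20*v*(-1) = 20*v)
g = -28 (g = 4*(-7) = -28)
K(D, U) = 42 + D (K(D, U) = 2 + (D + 20*2) = 2 + (D + 40) = 2 + (40 + D) = 42 + D)
g*(-329 + K(14, 21)) = -28*(-329 + (42 + 14)) = -28*(-329 + 56) = -28*(-273) = 7644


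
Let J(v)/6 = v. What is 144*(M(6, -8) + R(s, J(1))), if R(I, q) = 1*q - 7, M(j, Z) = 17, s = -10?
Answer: 2304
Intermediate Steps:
J(v) = 6*v
R(I, q) = -7 + q (R(I, q) = q - 7 = -7 + q)
144*(M(6, -8) + R(s, J(1))) = 144*(17 + (-7 + 6*1)) = 144*(17 + (-7 + 6)) = 144*(17 - 1) = 144*16 = 2304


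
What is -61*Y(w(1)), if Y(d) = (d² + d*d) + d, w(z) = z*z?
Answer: -183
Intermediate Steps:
w(z) = z²
Y(d) = d + 2*d² (Y(d) = (d² + d²) + d = 2*d² + d = d + 2*d²)
-61*Y(w(1)) = -61*1²*(1 + 2*1²) = -61*(1 + 2*1) = -61*(1 + 2) = -61*3 = -183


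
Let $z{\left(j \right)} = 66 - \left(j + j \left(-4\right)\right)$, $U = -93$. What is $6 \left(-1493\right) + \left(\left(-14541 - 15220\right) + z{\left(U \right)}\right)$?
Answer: $-38932$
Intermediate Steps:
$z{\left(j \right)} = 66 + 3 j$ ($z{\left(j \right)} = 66 - \left(j - 4 j\right) = 66 - - 3 j = 66 + 3 j$)
$6 \left(-1493\right) + \left(\left(-14541 - 15220\right) + z{\left(U \right)}\right) = 6 \left(-1493\right) + \left(\left(-14541 - 15220\right) + \left(66 + 3 \left(-93\right)\right)\right) = -8958 + \left(-29761 + \left(66 - 279\right)\right) = -8958 - 29974 = -38932$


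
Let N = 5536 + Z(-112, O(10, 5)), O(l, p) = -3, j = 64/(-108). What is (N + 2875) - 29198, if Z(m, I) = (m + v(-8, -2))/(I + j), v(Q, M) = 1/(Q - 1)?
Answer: -2013312/97 ≈ -20756.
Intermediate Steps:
v(Q, M) = 1/(-1 + Q)
j = -16/27 (j = 64*(-1/108) = -16/27 ≈ -0.59259)
Z(m, I) = (-⅑ + m)/(-16/27 + I) (Z(m, I) = (m + 1/(-1 - 8))/(I - 16/27) = (m + 1/(-9))/(-16/27 + I) = (m - ⅑)/(-16/27 + I) = (-⅑ + m)/(-16/27 + I))
N = 540019/97 (N = 5536 + 3*(-1 + 9*(-112))/(-16 + 27*(-3)) = 5536 + 3*(-1 - 1008)/(-16 - 81) = 5536 + 3*(-1009)/(-97) = 5536 + 3*(-1/97)*(-1009) = 5536 + 3027/97 = 540019/97 ≈ 5567.2)
(N + 2875) - 29198 = (540019/97 + 2875) - 29198 = 818894/97 - 29198 = -2013312/97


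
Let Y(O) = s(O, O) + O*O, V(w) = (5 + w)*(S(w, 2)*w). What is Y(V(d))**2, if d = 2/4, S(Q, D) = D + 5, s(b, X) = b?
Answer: 38900169/256 ≈ 1.5195e+5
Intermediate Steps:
S(Q, D) = 5 + D
d = 1/2 (d = 2*(1/4) = 1/2 ≈ 0.50000)
V(w) = 7*w*(5 + w) (V(w) = (5 + w)*((5 + 2)*w) = (5 + w)*(7*w) = 7*w*(5 + w))
Y(O) = O + O**2 (Y(O) = O + O*O = O + O**2)
Y(V(d))**2 = ((7*(1/2)*(5 + 1/2))*(1 + 7*(1/2)*(5 + 1/2)))**2 = ((7*(1/2)*(11/2))*(1 + 7*(1/2)*(11/2)))**2 = (77*(1 + 77/4)/4)**2 = ((77/4)*(81/4))**2 = (6237/16)**2 = 38900169/256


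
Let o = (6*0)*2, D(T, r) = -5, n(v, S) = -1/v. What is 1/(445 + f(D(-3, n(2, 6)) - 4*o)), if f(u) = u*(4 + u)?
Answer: 1/450 ≈ 0.0022222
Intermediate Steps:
o = 0 (o = 0*2 = 0)
1/(445 + f(D(-3, n(2, 6)) - 4*o)) = 1/(445 + (-5 - 4*0)*(4 + (-5 - 4*0))) = 1/(445 + (-5 + 0)*(4 + (-5 + 0))) = 1/(445 - 5*(4 - 5)) = 1/(445 - 5*(-1)) = 1/(445 + 5) = 1/450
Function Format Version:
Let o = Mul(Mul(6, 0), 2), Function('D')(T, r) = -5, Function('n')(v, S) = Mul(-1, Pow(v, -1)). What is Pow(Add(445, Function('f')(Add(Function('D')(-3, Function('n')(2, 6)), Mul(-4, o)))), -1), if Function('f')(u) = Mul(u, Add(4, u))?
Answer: Rational(1, 450) ≈ 0.0022222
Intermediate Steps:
o = 0 (o = Mul(0, 2) = 0)
Pow(Add(445, Function('f')(Add(Function('D')(-3, Function('n')(2, 6)), Mul(-4, o)))), -1) = Pow(Add(445, Mul(Add(-5, Mul(-4, 0)), Add(4, Add(-5, Mul(-4, 0))))), -1) = Pow(Add(445, Mul(Add(-5, 0), Add(4, Add(-5, 0)))), -1) = Pow(Add(445, Mul(-5, Add(4, -5))), -1) = Pow(Add(445, Mul(-5, -1)), -1) = Pow(Add(445, 5), -1) = Pow(450, -1) = Rational(1, 450)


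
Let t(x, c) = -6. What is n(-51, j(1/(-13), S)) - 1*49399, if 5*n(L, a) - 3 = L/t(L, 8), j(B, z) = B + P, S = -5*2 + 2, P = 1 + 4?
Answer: -493967/10 ≈ -49397.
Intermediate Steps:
P = 5
S = -8 (S = -10 + 2 = -8)
j(B, z) = 5 + B (j(B, z) = B + 5 = 5 + B)
n(L, a) = ⅗ - L/30 (n(L, a) = ⅗ + (L/(-6))/5 = ⅗ + (L*(-⅙))/5 = ⅗ + (-L/6)/5 = ⅗ - L/30)
n(-51, j(1/(-13), S)) - 1*49399 = (⅗ - 1/30*(-51)) - 1*49399 = (⅗ + 17/10) - 49399 = 23/10 - 49399 = -493967/10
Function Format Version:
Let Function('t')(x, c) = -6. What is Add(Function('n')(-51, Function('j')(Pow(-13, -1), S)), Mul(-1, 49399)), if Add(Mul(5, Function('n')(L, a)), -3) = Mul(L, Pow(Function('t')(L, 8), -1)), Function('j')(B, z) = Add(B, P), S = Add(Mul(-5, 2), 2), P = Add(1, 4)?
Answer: Rational(-493967, 10) ≈ -49397.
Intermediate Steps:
P = 5
S = -8 (S = Add(-10, 2) = -8)
Function('j')(B, z) = Add(5, B) (Function('j')(B, z) = Add(B, 5) = Add(5, B))
Function('n')(L, a) = Add(Rational(3, 5), Mul(Rational(-1, 30), L)) (Function('n')(L, a) = Add(Rational(3, 5), Mul(Rational(1, 5), Mul(L, Pow(-6, -1)))) = Add(Rational(3, 5), Mul(Rational(1, 5), Mul(L, Rational(-1, 6)))) = Add(Rational(3, 5), Mul(Rational(1, 5), Mul(Rational(-1, 6), L))) = Add(Rational(3, 5), Mul(Rational(-1, 30), L)))
Add(Function('n')(-51, Function('j')(Pow(-13, -1), S)), Mul(-1, 49399)) = Add(Add(Rational(3, 5), Mul(Rational(-1, 30), -51)), Mul(-1, 49399)) = Add(Add(Rational(3, 5), Rational(17, 10)), -49399) = Add(Rational(23, 10), -49399) = Rational(-493967, 10)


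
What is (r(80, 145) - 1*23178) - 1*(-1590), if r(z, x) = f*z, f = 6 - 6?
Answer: -21588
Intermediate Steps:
f = 0
r(z, x) = 0 (r(z, x) = 0*z = 0)
(r(80, 145) - 1*23178) - 1*(-1590) = (0 - 1*23178) - 1*(-1590) = (0 - 23178) + 1590 = -23178 + 1590 = -21588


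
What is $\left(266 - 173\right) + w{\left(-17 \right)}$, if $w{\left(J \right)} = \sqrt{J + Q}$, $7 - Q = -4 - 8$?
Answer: $93 + \sqrt{2} \approx 94.414$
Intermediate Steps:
$Q = 19$ ($Q = 7 - \left(-4 - 8\right) = 7 - -12 = 7 + 12 = 19$)
$w{\left(J \right)} = \sqrt{19 + J}$ ($w{\left(J \right)} = \sqrt{J + 19} = \sqrt{19 + J}$)
$\left(266 - 173\right) + w{\left(-17 \right)} = \left(266 - 173\right) + \sqrt{19 - 17} = 93 + \sqrt{2}$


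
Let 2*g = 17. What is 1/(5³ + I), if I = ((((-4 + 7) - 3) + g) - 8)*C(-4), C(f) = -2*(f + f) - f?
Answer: 1/135 ≈ 0.0074074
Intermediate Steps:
g = 17/2 (g = (½)*17 = 17/2 ≈ 8.5000)
C(f) = -5*f (C(f) = -4*f - f = -5*f)
I = 10 (I = ((((-4 + 7) - 3) + 17/2) - 8)*(-5*(-4)) = (((3 - 3) + 17/2) - 8)*20 = ((0 + 17/2) - 8)*20 = (17/2 - 8)*20 = (½)*20 = 10)
1/(5³ + I) = 1/(5³ + 10) = 1/(125 + 10) = 1/135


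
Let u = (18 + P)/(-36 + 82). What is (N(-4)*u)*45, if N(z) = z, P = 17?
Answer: -3150/23 ≈ -136.96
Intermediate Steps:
u = 35/46 (u = (18 + 17)/(-36 + 82) = 35/46 ≈ 0.76087)
(N(-4)*u)*45 = -4*35/46*45 = -70/23*45 = -3150/23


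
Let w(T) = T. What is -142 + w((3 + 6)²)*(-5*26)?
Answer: -10672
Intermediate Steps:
-142 + w((3 + 6)²)*(-5*26) = -142 + (3 + 6)²*(-5*26) = -142 + 9²*(-130) = -142 + 81*(-130) = -142 - 10530 = -10672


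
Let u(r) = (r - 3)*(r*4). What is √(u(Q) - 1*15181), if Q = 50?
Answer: I*√5781 ≈ 76.033*I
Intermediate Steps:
u(r) = 4*r*(-3 + r) (u(r) = (-3 + r)*(4*r) = 4*r*(-3 + r))
√(u(Q) - 1*15181) = √(4*50*(-3 + 50) - 1*15181) = √(4*50*47 - 15181) = √(9400 - 15181) = √(-5781) = I*√5781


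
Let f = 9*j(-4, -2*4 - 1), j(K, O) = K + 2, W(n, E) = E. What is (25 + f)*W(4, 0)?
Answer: 0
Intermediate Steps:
j(K, O) = 2 + K
f = -18 (f = 9*(2 - 4) = 9*(-2) = -18)
(25 + f)*W(4, 0) = (25 - 18)*0 = 7*0 = 0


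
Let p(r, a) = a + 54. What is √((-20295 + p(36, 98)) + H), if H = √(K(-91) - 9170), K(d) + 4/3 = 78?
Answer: √(-181287 + 12*I*√5115)/3 ≈ 0.33595 + 141.93*I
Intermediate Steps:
p(r, a) = 54 + a
K(d) = 230/3 (K(d) = -4/3 + 78 = 230/3)
H = 4*I*√5115/3 (H = √(230/3 - 9170) = √(-27280/3) = 4*I*√5115/3 ≈ 95.359*I)
√((-20295 + p(36, 98)) + H) = √((-20295 + (54 + 98)) + 4*I*√5115/3) = √((-20295 + 152) + 4*I*√5115/3) = √(-20143 + 4*I*√5115/3)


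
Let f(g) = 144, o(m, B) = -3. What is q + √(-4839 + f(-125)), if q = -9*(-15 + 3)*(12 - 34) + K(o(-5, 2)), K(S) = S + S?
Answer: -2382 + I*√4695 ≈ -2382.0 + 68.52*I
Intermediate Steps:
K(S) = 2*S
q = -2382 (q = -9*(-15 + 3)*(12 - 34) + 2*(-3) = -(-108)*(-22) - 6 = -9*264 - 6 = -2376 - 6 = -2382)
q + √(-4839 + f(-125)) = -2382 + √(-4839 + 144) = -2382 + √(-4695) = -2382 + I*√4695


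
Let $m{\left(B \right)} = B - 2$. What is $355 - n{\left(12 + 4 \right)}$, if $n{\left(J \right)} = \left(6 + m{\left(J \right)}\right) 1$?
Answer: $335$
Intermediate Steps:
$m{\left(B \right)} = -2 + B$
$n{\left(J \right)} = 4 + J$ ($n{\left(J \right)} = \left(6 + \left(-2 + J\right)\right) 1 = \left(4 + J\right) 1 = 4 + J$)
$355 - n{\left(12 + 4 \right)} = 355 - \left(4 + \left(12 + 4\right)\right) = 355 - \left(4 + 16\right) = 355 - 20 = 335$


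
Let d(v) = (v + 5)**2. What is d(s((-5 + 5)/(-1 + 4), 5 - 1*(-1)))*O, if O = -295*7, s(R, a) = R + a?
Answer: -249865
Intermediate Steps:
d(v) = (5 + v)**2
O = -2065
d(s((-5 + 5)/(-1 + 4), 5 - 1*(-1)))*O = (5 + ((-5 + 5)/(-1 + 4) + (5 - 1*(-1))))**2*(-2065) = (5 + (0/3 + (5 + 1)))**2*(-2065) = (5 + (0*(1/3) + 6))**2*(-2065) = (5 + (0 + 6))**2*(-2065) = (5 + 6)**2*(-2065) = 11**2*(-2065) = 121*(-2065) = -249865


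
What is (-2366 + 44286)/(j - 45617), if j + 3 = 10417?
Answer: -41920/35203 ≈ -1.1908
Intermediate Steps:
j = 10414 (j = -3 + 10417 = 10414)
(-2366 + 44286)/(j - 45617) = (-2366 + 44286)/(10414 - 45617) = 41920/(-35203) = 41920*(-1/35203) = -41920/35203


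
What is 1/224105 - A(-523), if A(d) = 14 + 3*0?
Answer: -3137469/224105 ≈ -14.000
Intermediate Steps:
A(d) = 14 (A(d) = 14 + 0 = 14)
1/224105 - A(-523) = 1/224105 - 1*14 = 1/224105 - 14 = -3137469/224105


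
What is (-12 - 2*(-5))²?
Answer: 4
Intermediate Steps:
(-12 - 2*(-5))² = (-12 + 10)² = (-2)² = 4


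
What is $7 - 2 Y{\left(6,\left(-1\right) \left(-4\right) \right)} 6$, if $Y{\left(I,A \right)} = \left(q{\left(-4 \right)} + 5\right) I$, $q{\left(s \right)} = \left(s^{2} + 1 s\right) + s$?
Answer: $-929$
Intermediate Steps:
$q{\left(s \right)} = s^{2} + 2 s$ ($q{\left(s \right)} = \left(s^{2} + s\right) + s = \left(s + s^{2}\right) + s = s^{2} + 2 s$)
$Y{\left(I,A \right)} = 13 I$ ($Y{\left(I,A \right)} = \left(- 4 \left(2 - 4\right) + 5\right) I = \left(\left(-4\right) \left(-2\right) + 5\right) I = \left(8 + 5\right) I = 13 I$)
$7 - 2 Y{\left(6,\left(-1\right) \left(-4\right) \right)} 6 = 7 - 2 \cdot 13 \cdot 6 \cdot 6 = 7 - 2 \cdot 78 \cdot 6 = 7 - 936 = -929$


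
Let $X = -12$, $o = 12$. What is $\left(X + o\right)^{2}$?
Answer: $0$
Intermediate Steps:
$\left(X + o\right)^{2} = \left(-12 + 12\right)^{2} = 0^{2} = 0$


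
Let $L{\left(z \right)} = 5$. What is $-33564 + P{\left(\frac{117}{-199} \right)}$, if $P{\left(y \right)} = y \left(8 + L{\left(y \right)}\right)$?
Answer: $- \frac{6680757}{199} \approx -33572.0$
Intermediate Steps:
$P{\left(y \right)} = 13 y$ ($P{\left(y \right)} = y \left(8 + 5\right) = y 13 = 13 y$)
$-33564 + P{\left(\frac{117}{-199} \right)} = -33564 + 13 \frac{117}{-199} = -33564 + 13 \cdot 117 \left(- \frac{1}{199}\right) = -33564 + 13 \left(- \frac{117}{199}\right) = -33564 - \frac{1521}{199} = - \frac{6680757}{199}$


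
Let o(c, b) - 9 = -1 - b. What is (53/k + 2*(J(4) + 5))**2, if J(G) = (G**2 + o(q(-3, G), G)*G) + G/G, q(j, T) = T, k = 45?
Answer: 12061729/2025 ≈ 5956.4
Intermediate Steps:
o(c, b) = 8 - b (o(c, b) = 9 + (-1 - b) = 8 - b)
J(G) = 1 + G**2 + G*(8 - G) (J(G) = (G**2 + (8 - G)*G) + G/G = (G**2 + G*(8 - G)) + 1 = 1 + G**2 + G*(8 - G))
(53/k + 2*(J(4) + 5))**2 = (53/45 + 2*((1 + 8*4) + 5))**2 = (53*(1/45) + 2*((1 + 32) + 5))**2 = (53/45 + 2*(33 + 5))**2 = (53/45 + 2*38)**2 = (53/45 + 76)**2 = (3473/45)**2 = 12061729/2025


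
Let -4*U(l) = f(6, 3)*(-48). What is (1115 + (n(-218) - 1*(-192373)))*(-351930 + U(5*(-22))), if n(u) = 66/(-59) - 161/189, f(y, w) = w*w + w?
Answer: -36142874155190/531 ≈ -6.8066e+10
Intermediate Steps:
f(y, w) = w + w² (f(y, w) = w² + w = w + w²)
n(u) = -3139/1593 (n(u) = 66*(-1/59) - 161*1/189 = -66/59 - 23/27 = -3139/1593)
U(l) = 144 (U(l) = -3*(1 + 3)*(-48)/4 = -3*4*(-48)/4 = -3*(-48) = -¼*(-576) = 144)
(1115 + (n(-218) - 1*(-192373)))*(-351930 + U(5*(-22))) = (1115 + (-3139/1593 - 1*(-192373)))*(-351930 + 144) = (1115 + (-3139/1593 + 192373))*(-351786) = (1115 + 306447050/1593)*(-351786) = (308223245/1593)*(-351786) = -36142874155190/531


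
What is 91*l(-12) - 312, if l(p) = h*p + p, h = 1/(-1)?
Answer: -312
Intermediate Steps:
h = -1
l(p) = 0 (l(p) = -p + p = 0)
91*l(-12) - 312 = 91*0 - 312 = 0 - 312 = -312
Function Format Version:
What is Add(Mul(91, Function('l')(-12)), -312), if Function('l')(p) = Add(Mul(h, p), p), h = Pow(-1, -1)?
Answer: -312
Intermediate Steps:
h = -1
Function('l')(p) = 0 (Function('l')(p) = Add(Mul(-1, p), p) = 0)
Add(Mul(91, Function('l')(-12)), -312) = Add(Mul(91, 0), -312) = Add(0, -312) = -312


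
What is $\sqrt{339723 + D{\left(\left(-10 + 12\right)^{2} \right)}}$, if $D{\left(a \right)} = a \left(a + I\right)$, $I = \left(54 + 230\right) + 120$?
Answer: $\sqrt{341355} \approx 584.26$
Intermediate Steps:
$I = 404$ ($I = 284 + 120 = 404$)
$D{\left(a \right)} = a \left(404 + a\right)$ ($D{\left(a \right)} = a \left(a + 404\right) = a \left(404 + a\right)$)
$\sqrt{339723 + D{\left(\left(-10 + 12\right)^{2} \right)}} = \sqrt{339723 + \left(-10 + 12\right)^{2} \left(404 + \left(-10 + 12\right)^{2}\right)} = \sqrt{339723 + 2^{2} \left(404 + 2^{2}\right)} = \sqrt{339723 + 4 \left(404 + 4\right)} = \sqrt{339723 + 4 \cdot 408} = \sqrt{339723 + 1632} = \sqrt{341355}$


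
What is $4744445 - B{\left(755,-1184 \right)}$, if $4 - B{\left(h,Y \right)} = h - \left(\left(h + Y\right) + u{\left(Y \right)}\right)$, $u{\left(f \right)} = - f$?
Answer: $4744441$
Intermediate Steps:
$B{\left(h,Y \right)} = 4$ ($B{\left(h,Y \right)} = 4 - \left(h - \left(\left(h + Y\right) - Y\right)\right) = 4 - \left(h - \left(\left(Y + h\right) - Y\right)\right) = 4 - \left(h - h\right) = 4 - 0 = 4 + 0 = 4$)
$4744445 - B{\left(755,-1184 \right)} = 4744445 - 4 = 4744441$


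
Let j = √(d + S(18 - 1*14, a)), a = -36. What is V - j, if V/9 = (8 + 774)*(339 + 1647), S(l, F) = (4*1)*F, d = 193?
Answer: 13977461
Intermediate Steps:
S(l, F) = 4*F
j = 7 (j = √(193 + 4*(-36)) = √(193 - 144) = √49 = 7)
V = 13977468 (V = 9*((8 + 774)*(339 + 1647)) = 9*(782*1986) = 9*1553052 = 13977468)
V - j = 13977468 - 1*7 = 13977468 - 7 = 13977461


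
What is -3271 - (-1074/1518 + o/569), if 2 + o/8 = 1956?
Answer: -474736392/143957 ≈ -3297.8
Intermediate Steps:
o = 15632 (o = -16 + 8*1956 = -16 + 15648 = 15632)
-3271 - (-1074/1518 + o/569) = -3271 - (-1074/1518 + 15632/569) = -3271 - (-1074*1/1518 + 15632*(1/569)) = -3271 - (-179/253 + 15632/569) = -3271 - 1*3853045/143957 = -3271 - 3853045/143957 = -474736392/143957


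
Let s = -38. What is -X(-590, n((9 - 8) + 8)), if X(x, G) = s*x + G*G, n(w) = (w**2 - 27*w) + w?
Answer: -45829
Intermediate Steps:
n(w) = w**2 - 26*w
X(x, G) = G**2 - 38*x (X(x, G) = -38*x + G*G = -38*x + G**2 = G**2 - 38*x)
-X(-590, n((9 - 8) + 8)) = -((((9 - 8) + 8)*(-26 + ((9 - 8) + 8)))**2 - 38*(-590)) = -(((1 + 8)*(-26 + (1 + 8)))**2 + 22420) = -((9*(-26 + 9))**2 + 22420) = -((9*(-17))**2 + 22420) = -((-153)**2 + 22420) = -(23409 + 22420) = -1*45829 = -45829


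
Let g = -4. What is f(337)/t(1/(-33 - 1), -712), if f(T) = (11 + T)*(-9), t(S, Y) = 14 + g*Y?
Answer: -58/53 ≈ -1.0943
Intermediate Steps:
t(S, Y) = 14 - 4*Y
f(T) = -99 - 9*T
f(337)/t(1/(-33 - 1), -712) = (-99 - 9*337)/(14 - 4*(-712)) = (-99 - 3033)/(14 + 2848) = -3132/2862 = -3132*1/2862 = -58/53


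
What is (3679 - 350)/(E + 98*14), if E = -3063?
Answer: -3329/1691 ≈ -1.9687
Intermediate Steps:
(3679 - 350)/(E + 98*14) = (3679 - 350)/(-3063 + 98*14) = 3329/(-3063 + 1372) = 3329/(-1691) = 3329*(-1/1691) = -3329/1691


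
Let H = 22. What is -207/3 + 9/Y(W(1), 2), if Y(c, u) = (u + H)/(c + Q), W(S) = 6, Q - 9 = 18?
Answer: -453/8 ≈ -56.625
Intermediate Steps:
Q = 27 (Q = 9 + 18 = 27)
Y(c, u) = (22 + u)/(27 + c) (Y(c, u) = (u + 22)/(c + 27) = (22 + u)/(27 + c))
-207/3 + 9/Y(W(1), 2) = -207/3 + 9/(((22 + 2)/(27 + 6))) = -207*⅓ + 9/((24/33)) = -69 + 9/(((1/33)*24)) = -69 + 9/(8/11) = -69 + 9*(11/8) = -69 + 99/8 = -453/8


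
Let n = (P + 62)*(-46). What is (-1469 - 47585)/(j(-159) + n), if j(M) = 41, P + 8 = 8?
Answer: 49054/2811 ≈ 17.451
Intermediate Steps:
P = 0 (P = -8 + 8 = 0)
n = -2852 (n = (0 + 62)*(-46) = 62*(-46) = -2852)
(-1469 - 47585)/(j(-159) + n) = (-1469 - 47585)/(41 - 2852) = -49054/(-2811) = -49054*(-1/2811) = 49054/2811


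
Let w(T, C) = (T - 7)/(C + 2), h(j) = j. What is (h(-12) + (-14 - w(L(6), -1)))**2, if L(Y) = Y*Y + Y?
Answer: 3721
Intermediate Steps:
L(Y) = Y + Y**2 (L(Y) = Y**2 + Y = Y + Y**2)
w(T, C) = (-7 + T)/(2 + C)
(h(-12) + (-14 - w(L(6), -1)))**2 = (-12 + (-14 - (-7 + 6*(1 + 6))/(2 - 1)))**2 = (-12 + (-14 - (-7 + 6*7)/1))**2 = (-12 + (-14 - (-7 + 42)))**2 = (-12 + (-14 - 35))**2 = (-12 - 49)**2 = (-61)**2 = 3721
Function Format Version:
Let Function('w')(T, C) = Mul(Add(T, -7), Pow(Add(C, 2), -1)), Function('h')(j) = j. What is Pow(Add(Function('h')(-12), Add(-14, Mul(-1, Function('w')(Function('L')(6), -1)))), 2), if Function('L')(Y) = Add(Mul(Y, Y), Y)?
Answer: 3721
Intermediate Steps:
Function('L')(Y) = Add(Y, Pow(Y, 2)) (Function('L')(Y) = Add(Pow(Y, 2), Y) = Add(Y, Pow(Y, 2)))
Function('w')(T, C) = Mul(Pow(Add(2, C), -1), Add(-7, T)) (Function('w')(T, C) = Mul(Add(-7, T), Pow(Add(2, C), -1)) = Mul(Pow(Add(2, C), -1), Add(-7, T)))
Pow(Add(Function('h')(-12), Add(-14, Mul(-1, Function('w')(Function('L')(6), -1)))), 2) = Pow(Add(-12, Add(-14, Mul(-1, Mul(Pow(Add(2, -1), -1), Add(-7, Mul(6, Add(1, 6))))))), 2) = Pow(Add(-12, Add(-14, Mul(-1, Mul(Pow(1, -1), Add(-7, Mul(6, 7)))))), 2) = Pow(Add(-12, Add(-14, Mul(-1, Mul(1, Add(-7, 42))))), 2) = Pow(Add(-12, Add(-14, Mul(-1, Mul(1, 35)))), 2) = Pow(Add(-12, Add(-14, Mul(-1, 35))), 2) = Pow(Add(-12, Add(-14, -35)), 2) = Pow(Add(-12, -49), 2) = Pow(-61, 2) = 3721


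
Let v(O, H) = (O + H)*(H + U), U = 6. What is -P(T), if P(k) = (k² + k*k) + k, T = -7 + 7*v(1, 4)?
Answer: -235641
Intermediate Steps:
v(O, H) = (6 + H)*(H + O) (v(O, H) = (O + H)*(H + 6) = (H + O)*(6 + H) = (6 + H)*(H + O))
T = 343 (T = -7 + 7*(4² + 6*4 + 6*1 + 4*1) = -7 + 7*(16 + 24 + 6 + 4) = -7 + 7*50 = -7 + 350 = 343)
P(k) = k + 2*k² (P(k) = (k² + k²) + k = 2*k² + k = k + 2*k²)
-P(T) = -343*(1 + 2*343) = -343*(1 + 686) = -343*687 = -1*235641 = -235641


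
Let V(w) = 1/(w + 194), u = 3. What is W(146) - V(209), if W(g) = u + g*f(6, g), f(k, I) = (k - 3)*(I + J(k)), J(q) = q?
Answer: 26831336/403 ≈ 66579.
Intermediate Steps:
V(w) = 1/(194 + w)
f(k, I) = (-3 + k)*(I + k) (f(k, I) = (k - 3)*(I + k) = (-3 + k)*(I + k))
W(g) = 3 + g*(18 + 3*g) (W(g) = 3 + g*(6² - 3*g - 3*6 + g*6) = 3 + g*(36 - 3*g - 18 + 6*g) = 3 + g*(18 + 3*g))
W(146) - V(209) = (3 + 3*146*(6 + 146)) - 1/(194 + 209) = (3 + 3*146*152) - 1/403 = (3 + 66576) - 1*1/403 = 66579 - 1/403 = 26831336/403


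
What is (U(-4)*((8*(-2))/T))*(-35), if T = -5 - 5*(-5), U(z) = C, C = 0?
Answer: 0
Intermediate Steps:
U(z) = 0
T = 20 (T = -5 + 25 = 20)
(U(-4)*((8*(-2))/T))*(-35) = (0*((8*(-2))/20))*(-35) = (0*(-16*1/20))*(-35) = (0*(-⅘))*(-35) = 0*(-35) = 0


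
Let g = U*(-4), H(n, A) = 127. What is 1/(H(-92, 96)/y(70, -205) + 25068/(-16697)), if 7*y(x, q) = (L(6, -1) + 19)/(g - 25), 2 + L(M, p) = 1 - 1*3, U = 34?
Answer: -250455/2390200933 ≈ -0.00010478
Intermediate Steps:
g = -136 (g = 34*(-4) = -136)
L(M, p) = -4 (L(M, p) = -2 + (1 - 1*3) = -2 + (1 - 3) = -2 - 2 = -4)
y(x, q) = -15/1127 (y(x, q) = ((-4 + 19)/(-136 - 25))/7 = (15/(-161))/7 = (15*(-1/161))/7 = (1/7)*(-15/161) = -15/1127)
1/(H(-92, 96)/y(70, -205) + 25068/(-16697)) = 1/(127/(-15/1127) + 25068/(-16697)) = 1/(127*(-1127/15) + 25068*(-1/16697)) = 1/(-143129/15 - 25068/16697) = 1/(-2390200933/250455) = -250455/2390200933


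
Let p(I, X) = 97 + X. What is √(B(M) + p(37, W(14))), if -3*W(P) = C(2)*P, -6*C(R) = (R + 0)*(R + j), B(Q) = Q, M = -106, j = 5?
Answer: √17/3 ≈ 1.3744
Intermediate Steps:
C(R) = -R*(5 + R)/6 (C(R) = -(R + 0)*(R + 5)/6 = -R*(5 + R)/6)
W(P) = 7*P/9 (W(P) = -(-⅙*2*(5 + 2))*P/3 = -(-⅙*2*7)*P/3 = -(-7)*P/9 = 7*P/9)
√(B(M) + p(37, W(14))) = √(-106 + (97 + (7/9)*14)) = √(-106 + (97 + 98/9)) = √(-106 + 971/9) = √(17/9) = √17/3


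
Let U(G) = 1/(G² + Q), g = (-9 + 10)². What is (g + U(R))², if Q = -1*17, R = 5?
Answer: 81/64 ≈ 1.2656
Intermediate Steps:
g = 1 (g = 1² = 1)
Q = -17
U(G) = 1/(-17 + G²) (U(G) = 1/(G² - 17) = 1/(-17 + G²))
(g + U(R))² = (1 + 1/(-17 + 5²))² = (1 + 1/(-17 + 25))² = (1 + 1/8)² = (1 + ⅛)² = (9/8)² = 81/64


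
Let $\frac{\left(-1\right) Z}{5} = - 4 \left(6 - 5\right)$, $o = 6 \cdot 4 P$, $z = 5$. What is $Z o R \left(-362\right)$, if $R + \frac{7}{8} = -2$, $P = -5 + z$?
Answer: $0$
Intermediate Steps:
$P = 0$ ($P = -5 + 5 = 0$)
$R = - \frac{23}{8}$ ($R = - \frac{7}{8} - 2 = - \frac{23}{8} \approx -2.875$)
$o = 0$ ($o = 6 \cdot 4 \cdot 0 = 24 \cdot 0 = 0$)
$Z = 20$ ($Z = - 5 \left(- 4 \left(6 - 5\right)\right) = - 5 \left(\left(-4\right) 1\right) = \left(-5\right) \left(-4\right) = 20$)
$Z o R \left(-362\right) = 20 \cdot 0 \left(- \frac{23}{8}\right) \left(-362\right) = 20 \cdot 0 \left(-362\right) = 0 \left(-362\right) = 0$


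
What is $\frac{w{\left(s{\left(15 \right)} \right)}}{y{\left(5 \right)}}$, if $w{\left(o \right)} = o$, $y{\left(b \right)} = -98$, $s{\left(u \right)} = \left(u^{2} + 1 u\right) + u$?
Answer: $- \frac{255}{98} \approx -2.602$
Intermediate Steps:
$s{\left(u \right)} = u^{2} + 2 u$ ($s{\left(u \right)} = \left(u^{2} + u\right) + u = \left(u + u^{2}\right) + u = u^{2} + 2 u$)
$\frac{w{\left(s{\left(15 \right)} \right)}}{y{\left(5 \right)}} = \frac{15 \left(2 + 15\right)}{-98} = 15 \cdot 17 \left(- \frac{1}{98}\right) = 255 \left(- \frac{1}{98}\right) = - \frac{255}{98}$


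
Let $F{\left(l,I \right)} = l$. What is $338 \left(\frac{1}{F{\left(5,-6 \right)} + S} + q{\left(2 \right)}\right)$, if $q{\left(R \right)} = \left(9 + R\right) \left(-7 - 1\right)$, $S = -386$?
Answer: $- \frac{11332802}{381} \approx -29745.0$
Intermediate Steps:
$q{\left(R \right)} = -72 - 8 R$ ($q{\left(R \right)} = \left(9 + R\right) \left(-8\right) = -72 - 8 R$)
$338 \left(\frac{1}{F{\left(5,-6 \right)} + S} + q{\left(2 \right)}\right) = 338 \left(\frac{1}{5 - 386} - 88\right) = 338 \left(\frac{1}{-381} - 88\right) = 338 \left(- \frac{1}{381} - 88\right) = 338 \left(- \frac{33529}{381}\right) = - \frac{11332802}{381}$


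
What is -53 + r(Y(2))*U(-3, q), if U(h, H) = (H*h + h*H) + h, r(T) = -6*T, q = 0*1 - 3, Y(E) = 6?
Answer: -593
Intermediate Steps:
q = -3 (q = 0 - 3 = -3)
U(h, H) = h + 2*H*h (U(h, H) = (H*h + H*h) + h = 2*H*h + h = h + 2*H*h)
-53 + r(Y(2))*U(-3, q) = -53 + (-6*6)*(-3*(1 + 2*(-3))) = -53 - (-108)*(1 - 6) = -53 - (-108)*(-5) = -53 - 36*15 = -53 - 540 = -593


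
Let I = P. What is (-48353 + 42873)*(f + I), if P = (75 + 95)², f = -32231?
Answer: 18253880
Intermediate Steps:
P = 28900 (P = 170² = 28900)
I = 28900
(-48353 + 42873)*(f + I) = (-48353 + 42873)*(-32231 + 28900) = -5480*(-3331) = 18253880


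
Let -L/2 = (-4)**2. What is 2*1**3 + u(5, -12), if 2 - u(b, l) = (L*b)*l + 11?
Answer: -1927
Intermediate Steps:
L = -32 (L = -2*(-4)**2 = -2*16 = -32)
u(b, l) = -9 + 32*b*l (u(b, l) = 2 - ((-32*b)*l + 11) = 2 - (-32*b*l + 11) = 2 - (11 - 32*b*l) = 2 + (-11 + 32*b*l) = -9 + 32*b*l)
2*1**3 + u(5, -12) = 2*1**3 + (-9 + 32*5*(-12)) = 2*1 + (-9 - 1920) = 2 - 1929 = -1927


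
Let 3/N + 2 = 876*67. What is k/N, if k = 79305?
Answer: 1551470150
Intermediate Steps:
N = 3/58690 (N = 3/(-2 + 876*67) = 3/(-2 + 58692) = 3/58690 ≈ 5.1116e-5)
k/N = 79305/(3/58690) = 79305*(58690/3) = 1551470150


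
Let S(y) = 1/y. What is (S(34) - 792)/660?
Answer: -26927/22440 ≈ -1.2000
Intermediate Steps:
(S(34) - 792)/660 = (1/34 - 792)/660 = (1/34 - 792)*(1/660) = -26927/34*1/660 = -26927/22440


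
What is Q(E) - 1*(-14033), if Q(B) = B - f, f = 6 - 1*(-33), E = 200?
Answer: 14194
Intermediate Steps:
f = 39 (f = 6 + 33 = 39)
Q(B) = -39 + B (Q(B) = B - 1*39 = B - 39 = -39 + B)
Q(E) - 1*(-14033) = (-39 + 200) - 1*(-14033) = 161 + 14033 = 14194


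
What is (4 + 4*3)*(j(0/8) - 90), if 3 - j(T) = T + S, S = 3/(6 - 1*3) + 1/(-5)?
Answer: -7024/5 ≈ -1404.8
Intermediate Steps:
S = 4/5 (S = 3/(6 - 3) + 1*(-1/5) = 3/3 - 1/5 = 3*(1/3) - 1/5 = 1 - 1/5 = 4/5 ≈ 0.80000)
j(T) = 11/5 - T (j(T) = 3 - (T + 4/5) = 3 - (4/5 + T) = 3 + (-4/5 - T) = 11/5 - T)
(4 + 4*3)*(j(0/8) - 90) = (4 + 4*3)*((11/5 - 0/8) - 90) = (4 + 12)*((11/5 - 0/8) - 90) = 16*((11/5 - 1*0) - 90) = 16*((11/5 + 0) - 90) = 16*(11/5 - 90) = 16*(-439/5) = -7024/5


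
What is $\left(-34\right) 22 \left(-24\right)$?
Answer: $17952$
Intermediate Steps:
$\left(-34\right) 22 \left(-24\right) = \left(-748\right) \left(-24\right) = 17952$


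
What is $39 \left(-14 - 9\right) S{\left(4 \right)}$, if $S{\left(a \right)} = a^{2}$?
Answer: $-14352$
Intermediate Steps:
$39 \left(-14 - 9\right) S{\left(4 \right)} = 39 \left(-14 - 9\right) 4^{2} = 39 \left(-23\right) 16 = \left(-897\right) 16 = -14352$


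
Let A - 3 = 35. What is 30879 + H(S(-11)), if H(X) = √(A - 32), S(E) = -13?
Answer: 30879 + √6 ≈ 30881.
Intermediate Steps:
A = 38 (A = 3 + 35 = 38)
H(X) = √6 (H(X) = √(38 - 32) = √6)
30879 + H(S(-11)) = 30879 + √6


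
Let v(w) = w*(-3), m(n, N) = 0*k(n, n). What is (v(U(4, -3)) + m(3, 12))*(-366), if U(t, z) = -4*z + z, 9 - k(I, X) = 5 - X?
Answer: 9882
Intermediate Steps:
k(I, X) = 4 + X (k(I, X) = 9 - (5 - X) = 9 + (-5 + X) = 4 + X)
U(t, z) = -3*z
m(n, N) = 0 (m(n, N) = 0*(4 + n) = 0)
v(w) = -3*w
(v(U(4, -3)) + m(3, 12))*(-366) = (-(-9)*(-3) + 0)*(-366) = (-3*9 + 0)*(-366) = (-27 + 0)*(-366) = -27*(-366) = 9882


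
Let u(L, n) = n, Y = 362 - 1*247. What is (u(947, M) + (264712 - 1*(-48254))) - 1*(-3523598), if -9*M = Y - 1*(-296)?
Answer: 11509555/3 ≈ 3.8365e+6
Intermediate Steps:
Y = 115 (Y = 362 - 247 = 115)
M = -137/3 (M = -(115 - 1*(-296))/9 = -(115 + 296)/9 = -1/9*411 = -137/3 ≈ -45.667)
(u(947, M) + (264712 - 1*(-48254))) - 1*(-3523598) = (-137/3 + (264712 - 1*(-48254))) - 1*(-3523598) = (-137/3 + (264712 + 48254)) + 3523598 = (-137/3 + 312966) + 3523598 = 938761/3 + 3523598 = 11509555/3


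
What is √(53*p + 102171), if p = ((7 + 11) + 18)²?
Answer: 13*√1011 ≈ 413.35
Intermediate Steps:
p = 1296 (p = (18 + 18)² = 36² = 1296)
√(53*p + 102171) = √(53*1296 + 102171) = √(68688 + 102171) = √170859 = 13*√1011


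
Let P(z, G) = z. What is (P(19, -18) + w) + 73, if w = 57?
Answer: 149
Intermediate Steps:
(P(19, -18) + w) + 73 = (19 + 57) + 73 = 76 + 73 = 149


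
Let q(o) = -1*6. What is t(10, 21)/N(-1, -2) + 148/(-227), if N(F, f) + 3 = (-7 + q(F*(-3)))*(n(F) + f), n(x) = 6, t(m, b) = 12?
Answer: -10864/12485 ≈ -0.87016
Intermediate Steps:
q(o) = -6
N(F, f) = -81 - 13*f (N(F, f) = -3 + (-7 - 6)*(6 + f) = -3 - 13*(6 + f) = -3 + (-78 - 13*f) = -81 - 13*f)
t(10, 21)/N(-1, -2) + 148/(-227) = 12/(-81 - 13*(-2)) + 148/(-227) = 12/(-81 + 26) + 148*(-1/227) = 12/(-55) - 148/227 = 12*(-1/55) - 148/227 = -12/55 - 148/227 = -10864/12485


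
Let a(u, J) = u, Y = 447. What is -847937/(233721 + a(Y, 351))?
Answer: -847937/234168 ≈ -3.6211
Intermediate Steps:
-847937/(233721 + a(Y, 351)) = -847937/(233721 + 447) = -847937/234168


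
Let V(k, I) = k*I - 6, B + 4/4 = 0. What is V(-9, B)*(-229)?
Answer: -687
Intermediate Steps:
B = -1 (B = -1 + 0 = -1)
V(k, I) = -6 + I*k (V(k, I) = I*k - 6 = -6 + I*k)
V(-9, B)*(-229) = (-6 - 1*(-9))*(-229) = (-6 + 9)*(-229) = 3*(-229) = -687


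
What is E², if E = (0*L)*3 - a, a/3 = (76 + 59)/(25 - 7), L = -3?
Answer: 2025/4 ≈ 506.25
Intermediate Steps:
a = 45/2 (a = 3*((76 + 59)/(25 - 7)) = 3*(135/18) = 3*(135*(1/18)) = 3*(15/2) = 45/2 ≈ 22.500)
E = -45/2 (E = (0*(-3))*3 - 1*45/2 = 0*3 - 45/2 = 0 - 45/2 = -45/2 ≈ -22.500)
E² = (-45/2)² = 2025/4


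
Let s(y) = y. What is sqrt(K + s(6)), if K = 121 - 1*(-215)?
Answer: 3*sqrt(38) ≈ 18.493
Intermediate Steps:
K = 336 (K = 121 + 215 = 336)
sqrt(K + s(6)) = sqrt(336 + 6) = sqrt(342) = 3*sqrt(38)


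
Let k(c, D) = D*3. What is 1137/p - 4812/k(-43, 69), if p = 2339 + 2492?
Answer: -7670471/333339 ≈ -23.011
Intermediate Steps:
k(c, D) = 3*D
p = 4831
1137/p - 4812/k(-43, 69) = 1137/4831 - 4812/(3*69) = 1137*(1/4831) - 4812/207 = 1137/4831 - 4812*1/207 = 1137/4831 - 1604/69 = -7670471/333339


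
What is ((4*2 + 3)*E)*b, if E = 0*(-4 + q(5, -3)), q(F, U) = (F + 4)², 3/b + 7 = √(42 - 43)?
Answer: 0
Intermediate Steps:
b = 3*(-7 - I)/50 (b = 3/(-7 + √(42 - 43)) = 3/(-7 + √(-1)) = 3/(-7 + I) = 3*((-7 - I)/50) = 3*(-7 - I)/50 ≈ -0.42 - 0.06*I)
q(F, U) = (4 + F)²
E = 0 (E = 0*(-4 + (4 + 5)²) = 0*(-4 + 9²) = 0*(-4 + 81) = 0*77 = 0)
((4*2 + 3)*E)*b = ((4*2 + 3)*0)*(-21/50 - 3*I/50) = ((8 + 3)*0)*(-21/50 - 3*I/50) = (11*0)*(-21/50 - 3*I/50) = 0*(-21/50 - 3*I/50) = 0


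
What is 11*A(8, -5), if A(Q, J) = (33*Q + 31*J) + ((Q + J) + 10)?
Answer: 1342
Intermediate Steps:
A(Q, J) = 10 + 32*J + 34*Q (A(Q, J) = (31*J + 33*Q) + ((J + Q) + 10) = (31*J + 33*Q) + (10 + J + Q) = 10 + 32*J + 34*Q)
11*A(8, -5) = 11*(10 + 32*(-5) + 34*8) = 11*(10 - 160 + 272) = 11*122 = 1342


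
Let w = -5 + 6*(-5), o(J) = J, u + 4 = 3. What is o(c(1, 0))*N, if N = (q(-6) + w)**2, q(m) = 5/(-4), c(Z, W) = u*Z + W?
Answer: -21025/16 ≈ -1314.1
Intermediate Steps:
u = -1 (u = -4 + 3 = -1)
c(Z, W) = W - Z (c(Z, W) = -Z + W = W - Z)
q(m) = -5/4 (q(m) = 5*(-1/4) = -5/4)
w = -35 (w = -5 - 30 = -35)
N = 21025/16 (N = (-5/4 - 35)**2 = (-145/4)**2 = 21025/16 ≈ 1314.1)
o(c(1, 0))*N = (0 - 1*1)*(21025/16) = (0 - 1)*(21025/16) = -1*21025/16 = -21025/16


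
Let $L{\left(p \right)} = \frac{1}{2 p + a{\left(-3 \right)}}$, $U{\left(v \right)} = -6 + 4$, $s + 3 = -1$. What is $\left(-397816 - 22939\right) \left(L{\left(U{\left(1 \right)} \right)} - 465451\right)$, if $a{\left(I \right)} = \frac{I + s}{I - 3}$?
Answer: $\frac{3329296728115}{17} \approx 1.9584 \cdot 10^{11}$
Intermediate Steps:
$s = -4$ ($s = -3 - 1 = -4$)
$a{\left(I \right)} = \frac{-4 + I}{-3 + I}$ ($a{\left(I \right)} = \frac{I - 4}{I - 3} = \frac{-4 + I}{-3 + I}$)
$U{\left(v \right)} = -2$
$L{\left(p \right)} = \frac{1}{\frac{7}{6} + 2 p}$ ($L{\left(p \right)} = \frac{1}{2 p + \frac{-4 - 3}{-3 - 3}} = \frac{1}{2 p + \frac{1}{-6} \left(-7\right)} = \frac{1}{2 p - - \frac{7}{6}} = \frac{1}{2 p + \frac{7}{6}} = \frac{1}{\frac{7}{6} + 2 p}$)
$\left(-397816 - 22939\right) \left(L{\left(U{\left(1 \right)} \right)} - 465451\right) = \left(-397816 - 22939\right) \left(\frac{6}{7 + 12 \left(-2\right)} - 465451\right) = - 420755 \left(\frac{6}{7 - 24} - 465451\right) = - 420755 \left(\frac{6}{-17} - 465451\right) = - 420755 \left(6 \left(- \frac{1}{17}\right) - 465451\right) = - 420755 \left(- \frac{6}{17} - 465451\right) = \left(-420755\right) \left(- \frac{7912673}{17}\right) = \frac{3329296728115}{17}$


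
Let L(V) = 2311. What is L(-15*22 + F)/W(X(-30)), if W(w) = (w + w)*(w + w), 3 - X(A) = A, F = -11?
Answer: 2311/4356 ≈ 0.53053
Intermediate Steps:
X(A) = 3 - A
W(w) = 4*w² (W(w) = (2*w)*(2*w) = 4*w²)
L(-15*22 + F)/W(X(-30)) = 2311/((4*(3 - 1*(-30))²)) = 2311/((4*(3 + 30)²)) = 2311/((4*33²)) = 2311/((4*1089)) = 2311/4356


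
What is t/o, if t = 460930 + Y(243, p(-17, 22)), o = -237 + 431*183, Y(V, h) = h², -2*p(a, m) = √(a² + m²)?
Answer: 614831/104848 ≈ 5.8640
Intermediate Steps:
p(a, m) = -√(a² + m²)/2
o = 78636 (o = -237 + 78873 = 78636)
t = 1844493/4 (t = 460930 + (-√((-17)² + 22²)/2)² = 460930 + (-√(289 + 484)/2)² = 460930 + (-√773/2)² = 460930 + 773/4 = 1844493/4 ≈ 4.6112e+5)
t/o = (1844493/4)/78636 = (1844493/4)*(1/78636) = 614831/104848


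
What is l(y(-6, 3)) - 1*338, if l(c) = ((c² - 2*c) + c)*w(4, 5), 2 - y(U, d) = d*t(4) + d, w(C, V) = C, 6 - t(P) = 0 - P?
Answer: 3630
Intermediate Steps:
t(P) = 6 + P (t(P) = 6 - (0 - P) = 6 - (-1)*P = 6 + P)
y(U, d) = 2 - 11*d (y(U, d) = 2 - (d*(6 + 4) + d) = 2 - (d*10 + d) = 2 - (10*d + d) = 2 - 11*d)
l(c) = -4*c + 4*c² (l(c) = ((c² - 2*c) + c)*4 = (c² - c)*4 = -4*c + 4*c²)
l(y(-6, 3)) - 1*338 = 4*(2 - 11*3)*(-1 + (2 - 11*3)) - 1*338 = 4*(2 - 33)*(-1 + (2 - 33)) - 338 = 4*(-31)*(-1 - 31) - 338 = 4*(-31)*(-32) - 338 = 3968 - 338 = 3630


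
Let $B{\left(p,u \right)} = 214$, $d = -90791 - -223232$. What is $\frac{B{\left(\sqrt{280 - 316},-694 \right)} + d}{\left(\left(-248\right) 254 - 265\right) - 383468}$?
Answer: $- \frac{26531}{89345} \approx -0.29695$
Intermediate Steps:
$d = 132441$ ($d = -90791 + 223232 = 132441$)
$\frac{B{\left(\sqrt{280 - 316},-694 \right)} + d}{\left(\left(-248\right) 254 - 265\right) - 383468} = \frac{214 + 132441}{\left(\left(-248\right) 254 - 265\right) - 383468} = \frac{132655}{\left(-62992 - 265\right) - 383468} = \frac{132655}{-63257 - 383468} = \frac{132655}{-446725} = 132655 \left(- \frac{1}{446725}\right) = - \frac{26531}{89345}$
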